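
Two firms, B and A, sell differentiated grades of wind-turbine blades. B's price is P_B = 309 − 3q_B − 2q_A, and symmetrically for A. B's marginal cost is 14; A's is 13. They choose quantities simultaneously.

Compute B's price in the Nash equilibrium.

Firm B's profit: π = q_B(309 − 3q_B − 2q_A) − 14q_B.
∂π/∂q_B = 295 − 6q_B − 2q_A = 0 ⇒ q_B = 295/6 − (1/3)q_A.
Similarly q_A = 148/3 − (1/3)q_B.
Substituting the second reaction function into the first: q_B = 295/6 − (1/3)(148/3 − (1/3)q_B), which gives (8/9)q_B = 589/18 ⇒ q_B = 36.8125.
Then q_A = 148/3 − (1/3)·36.8125 = 37.0625.
P_B = 309 − 3·36.8125 − 2·37.0625 = 124.4375.

124.4375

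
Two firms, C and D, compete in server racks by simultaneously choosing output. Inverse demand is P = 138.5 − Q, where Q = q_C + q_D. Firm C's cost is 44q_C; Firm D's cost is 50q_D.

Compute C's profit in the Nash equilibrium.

Firm C's profit: π = q_C(138.5 − (q_C + q_D)) − 44q_C.
∂π/∂q_C = 94.5 − 2q_C − q_D = 0, so q_C = 47.25 − 0.5q_D.
By the same steps for D: q_D = 44.25 − 0.5q_C.
Solving the two reaction functions simultaneously: (1 − (−0.5)(−0.5))q_C = 47.25 − 0.5·44.25, so 0.75q_C = 25.125 and q_C = 33.5.
Then q_D = 44.25 − 0.5·33.5 = 27.5.
Price P = 138.5 − 61 = 77.5.
C's profit: (77.5 − 44)·33.5 = 1122.25.

1122.25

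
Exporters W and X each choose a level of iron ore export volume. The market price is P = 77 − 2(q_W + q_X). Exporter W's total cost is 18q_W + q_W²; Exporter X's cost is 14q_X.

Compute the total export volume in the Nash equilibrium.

18.5

Exporter W's profit: π = q_W(77 − 2(q_W + q_X)) − 18q_W − q_W².
∂π/∂q_W = 59 − 6q_W − 2q_X = 0, so q_W = 59/6 − (1/3)q_X.
For X: ∂π/∂q_X = 63 − 4q_X − 2q_W = 0 ⇒ q_X = 15.75 − 0.5q_W.
Substituting the second reaction function into the first: q_W = 59/6 − (1/3)(15.75 − 0.5q_W), which gives (5/6)q_W = 55/12 ⇒ q_W = 5.5.
Then q_X = 15.75 − 0.5·5.5 = 13.
Total export volume: 5.5 + 13 = 18.5.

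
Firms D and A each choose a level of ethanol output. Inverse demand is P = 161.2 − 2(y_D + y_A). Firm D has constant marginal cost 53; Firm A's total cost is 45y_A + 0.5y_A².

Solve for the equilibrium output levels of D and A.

Firm D's profit: π = y_D(161.2 − 2(y_D + y_A)) − 53y_D.
∂π/∂y_D = 108.2 − 4y_D − 2y_A = 0, so y_D = 27.05 − 0.5y_A.
For A: ∂π/∂y_A = 116.2 − 5y_A − 2y_D = 0 ⇒ y_A = 23.24 − 0.4y_D.
Plugging y_A into D's best response: y_D = 27.05 − 0.5(23.24 − 0.4y_D) ⇒ 0.8y_D = 15.43, so y_D = 19.2875.
Then y_A = 23.24 − 0.4·19.2875 = 15.525.

19.2875, 15.525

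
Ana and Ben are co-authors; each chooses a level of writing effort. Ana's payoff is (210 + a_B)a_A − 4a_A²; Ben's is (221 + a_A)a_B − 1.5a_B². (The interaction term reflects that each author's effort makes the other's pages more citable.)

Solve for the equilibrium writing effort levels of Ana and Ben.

37, 86

Expanding Ana's payoff: 210a_A + a_Ba_A − 4a_A².
∂π/∂a_A = 210 + a_B − 8a_A = 0, so a_A = 26.25 + 0.125a_B.
Likewise for Ben: a_B = 221/3 + (1/3)a_A.
Plugging a_B into Ana's best response: a_A = 26.25 + 0.125(221/3 + (1/3)a_A) ⇒ (23/24)a_A = 851/24, so a_A = 37.
Then a_B = 221/3 + (1/3)·37 = 86.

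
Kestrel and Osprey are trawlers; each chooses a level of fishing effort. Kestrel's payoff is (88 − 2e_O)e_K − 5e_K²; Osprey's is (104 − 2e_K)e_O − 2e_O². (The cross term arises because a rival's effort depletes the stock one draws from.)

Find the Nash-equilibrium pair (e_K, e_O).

Expanding Kestrel's payoff: 88e_K − 2e_Oe_K − 5e_K².
∂π/∂e_K = 88 − 2e_O − 10e_K = 0, so e_K = 8.8 − 0.2e_O.
Likewise for Osprey: e_O = 26 − 0.5e_K.
Solving the two reaction functions simultaneously: (1 − (−0.2)(−0.5))e_K = 8.8 − 0.2·26, so 0.9e_K = 3.6 and e_K = 4.
Then e_O = 26 − 0.5·4 = 24.

4, 24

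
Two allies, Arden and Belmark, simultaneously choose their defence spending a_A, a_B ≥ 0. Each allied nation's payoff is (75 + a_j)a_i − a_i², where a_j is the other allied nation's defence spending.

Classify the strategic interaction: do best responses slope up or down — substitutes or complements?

strategic complements

Arden's payoff is (75 + a_B)a_A − a_A².
∂π/∂a_A = 75 + a_B − 2a_A = 0, so a_A = 37.5 + 0.5a_B.
The best-response slope da_A/da_B = 0.5 > 0: the reaction function is upward-sloping, so the choices are strategic complements.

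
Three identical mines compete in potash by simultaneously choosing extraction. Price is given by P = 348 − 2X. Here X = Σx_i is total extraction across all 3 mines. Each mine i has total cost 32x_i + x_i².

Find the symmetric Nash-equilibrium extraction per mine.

A representative mine's profit is π_i = x_i(348 − 2X) − 32x_i − x_i², with X = x_i + Σ_{j≠i} x_j.
First-order condition: 316 − 6x_i − 2Σ_{j≠i} x_j = 0.
Imposing symmetry (x_j = x for all j) turns Σ_{j≠i} x_j into 2x, so 316 = 10x and x = 31.6.

31.6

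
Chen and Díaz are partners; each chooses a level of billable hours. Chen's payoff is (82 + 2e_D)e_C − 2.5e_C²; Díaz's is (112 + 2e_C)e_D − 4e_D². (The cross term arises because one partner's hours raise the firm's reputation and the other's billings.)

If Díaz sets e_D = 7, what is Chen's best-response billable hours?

19.2

Expanding Chen's payoff: 82e_C + 2e_De_C − 2.5e_C².
∂π/∂e_C = 82 + 2e_D − 5e_C = 0, so e_C = 16.4 + 0.4e_D.
At e_D = 7: e_C = 16.4 + 0.4·7 = 19.2.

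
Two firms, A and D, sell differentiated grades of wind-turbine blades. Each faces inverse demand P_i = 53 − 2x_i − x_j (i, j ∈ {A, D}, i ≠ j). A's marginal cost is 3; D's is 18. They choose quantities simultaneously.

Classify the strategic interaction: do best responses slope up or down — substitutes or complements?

strategic substitutes

Firm A's profit: π = x_A(53 − 2x_A − x_D) − 3x_A.
∂π/∂x_A = 50 − 4x_A − x_D = 0 ⇒ x_A = 12.5 − 0.25x_D.
The best-response slope dx_A/dx_D = −0.25 < 0: the reaction function is downward-sloping, so the choices are strategic substitutes.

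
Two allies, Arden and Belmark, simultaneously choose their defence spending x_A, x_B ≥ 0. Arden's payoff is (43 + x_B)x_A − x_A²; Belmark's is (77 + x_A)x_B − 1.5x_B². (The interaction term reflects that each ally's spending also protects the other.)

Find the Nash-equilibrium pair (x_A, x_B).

41.2, 39.4

Expanding Arden's payoff: 43x_A + x_Bx_A − x_A².
∂π/∂x_A = 43 + x_B − 2x_A = 0, so x_A = 21.5 + 0.5x_B.
Likewise for Belmark: x_B = 77/3 + (1/3)x_A.
Solving the two reaction functions simultaneously: (1 − (0.5)(1/3))x_A = 21.5 + 0.5·(77/3), so (5/6)x_A = 103/3 and x_A = 41.2.
Then x_B = 77/3 + (1/3)·41.2 = 39.4.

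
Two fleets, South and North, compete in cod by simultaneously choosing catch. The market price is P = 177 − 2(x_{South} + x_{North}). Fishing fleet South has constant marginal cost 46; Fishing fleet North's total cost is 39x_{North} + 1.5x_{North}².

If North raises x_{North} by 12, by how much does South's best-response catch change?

Fishing fleet South's profit: π = x_{South}(177 − 2(x_{South} + x_{North})) − 46x_{South}.
∂π/∂x_{South} = 131 − 4x_{South} − 2x_{North} = 0, so x_{South} = 32.75 − 0.5x_{North}.
The reaction-function slope is −0.5, so a 12-unit rise in x_{North} moves x_{South} by −0.5 × 12 = −6. South's best response falls — the actions are strategic substitutes.

-6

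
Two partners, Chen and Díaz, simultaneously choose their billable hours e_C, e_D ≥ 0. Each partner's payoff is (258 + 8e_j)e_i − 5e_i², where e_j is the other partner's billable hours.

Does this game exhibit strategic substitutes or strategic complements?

Chen's payoff is (258 + 8e_D)e_C − 5e_C².
∂π/∂e_C = 258 + 8e_D − 10e_C = 0, so e_C = 25.8 + 0.8e_D.
The best-response slope de_C/de_D = 0.8 > 0: the reaction function is upward-sloping, so the choices are strategic complements.

strategic complements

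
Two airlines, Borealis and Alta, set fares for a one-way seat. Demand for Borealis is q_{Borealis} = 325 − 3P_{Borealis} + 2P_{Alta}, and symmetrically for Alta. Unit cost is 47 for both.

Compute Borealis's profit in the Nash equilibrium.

Borealis's profit: π = (P_{Borealis} − 47)(325 − 3P_{Borealis} + 2P_{Alta}).
∂π/∂P_{Borealis} = 466 − 6P_{Borealis} + 2P_{Alta} = 0 ⇒ P_{Borealis} = 233/3 + (1/3)P_{Alta}.
Setting P_{Borealis} = P_{Alta} in the reaction function: P_{Borealis} = 233/3 + (1/3)P_{Borealis}, so P_{Borealis} = (233/3) / (2/3) = 116.5.
q_{Borealis} = 325 − 3·116.5 + 2·116.5 = 208.5.
Profit = (116.5 − 47)·208.5 = 14490.75.

14490.75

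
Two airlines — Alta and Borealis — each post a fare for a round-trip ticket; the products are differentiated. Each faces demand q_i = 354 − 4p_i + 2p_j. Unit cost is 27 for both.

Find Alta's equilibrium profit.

10000

Alta's profit: π = (p_{Alta} − 27)(354 − 4p_{Alta} + 2p_{Borealis}).
∂π/∂p_{Alta} = 462 − 8p_{Alta} + 2p_{Borealis} = 0 ⇒ p_{Alta} = 57.75 + 0.25p_{Borealis}.
The game is symmetric, so in equilibrium p_{Borealis} = p_{Alta}: the reaction function gives 0.75p_{Alta} = 57.75, hence p_{Alta} = 77.
q_{Alta} = 354 − 4·77 + 2·77 = 200.
Profit = (77 − 27)·200 = 10000.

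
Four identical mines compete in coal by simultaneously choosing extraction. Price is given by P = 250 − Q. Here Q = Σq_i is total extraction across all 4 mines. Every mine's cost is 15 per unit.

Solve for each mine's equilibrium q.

47

A representative mine's profit is π_i = q_i(250 − Q) − 15q_i, with Q = q_i + Σ_{j≠i} q_j.
First-order condition: 235 − 2q_i − Σ_{j≠i} q_j = 0.
Imposing symmetry (q_j = q for all j) turns Σ_{j≠i} q_j into 3q, so 235 = 5q and q = 47.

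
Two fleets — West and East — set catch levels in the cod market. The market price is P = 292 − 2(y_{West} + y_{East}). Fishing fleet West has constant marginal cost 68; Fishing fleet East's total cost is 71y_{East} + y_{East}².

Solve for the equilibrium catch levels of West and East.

Fishing fleet West's profit: π = y_{West}(292 − 2(y_{West} + y_{East})) − 68y_{West}.
∂π/∂y_{West} = 224 − 4y_{West} − 2y_{East} = 0, so y_{West} = 56 − 0.5y_{East}.
For East: ∂π/∂y_{East} = 221 − 6y_{East} − 2y_{West} = 0 ⇒ y_{East} = 221/6 − (1/3)y_{West}.
Substituting the second reaction function into the first: y_{West} = 56 − 0.5(221/6 − (1/3)y_{West}), which gives (5/6)y_{West} = 451/12 ⇒ y_{West} = 45.1.
Then y_{East} = 221/6 − (1/3)·45.1 = 21.8.

45.1, 21.8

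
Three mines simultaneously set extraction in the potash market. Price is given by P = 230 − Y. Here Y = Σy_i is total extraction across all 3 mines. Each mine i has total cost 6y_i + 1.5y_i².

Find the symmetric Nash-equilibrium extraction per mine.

32

A representative mine's profit is π_i = y_i(230 − Y) − 6y_i − 1.5y_i², with Y = y_i + Σ_{j≠i} y_j.
First-order condition: 224 − 5y_i − Σ_{j≠i} y_j = 0.
With identical mines, set every y_j = y: then 224 − 5y − 2y = 0, i.e. y = 224/7 = 32.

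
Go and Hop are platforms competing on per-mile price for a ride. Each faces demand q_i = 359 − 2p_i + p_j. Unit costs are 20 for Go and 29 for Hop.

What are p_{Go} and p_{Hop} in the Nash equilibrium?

134.2, 137.8

Go's profit: π = (p_{Go} − 20)(359 − 2p_{Go} + p_{Hop}).
∂π/∂p_{Go} = 399 − 4p_{Go} + p_{Hop} = 0 ⇒ p_{Go} = 99.75 + 0.25p_{Hop}.
Similarly p_{Hop} = 104.25 + 0.25p_{Go}.
Solving the two reaction functions simultaneously: (1 − (0.25)(0.25))p_{Go} = 99.75 + 0.25·104.25, so 0.9375p_{Go} = 125.8125 and p_{Go} = 134.2.
Then p_{Hop} = 104.25 + 0.25·134.2 = 137.8.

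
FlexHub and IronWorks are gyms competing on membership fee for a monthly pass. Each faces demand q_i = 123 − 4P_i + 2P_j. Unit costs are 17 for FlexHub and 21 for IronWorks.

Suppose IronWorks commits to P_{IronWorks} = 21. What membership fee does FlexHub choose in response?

FlexHub's profit: π = (P_{FlexHub} − 17)(123 − 4P_{FlexHub} + 2P_{IronWorks}).
∂π/∂P_{FlexHub} = 191 − 8P_{FlexHub} + 2P_{IronWorks} = 0 ⇒ P_{FlexHub} = 23.875 + 0.25P_{IronWorks}.
At P_{IronWorks} = 21: P_{FlexHub} = 23.875 + 0.25·21 = 29.125.

29.125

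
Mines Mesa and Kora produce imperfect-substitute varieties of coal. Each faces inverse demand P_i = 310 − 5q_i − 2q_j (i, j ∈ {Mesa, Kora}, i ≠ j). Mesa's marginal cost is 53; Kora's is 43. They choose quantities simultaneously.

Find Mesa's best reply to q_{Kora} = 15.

Mine Mesa's profit: π = q_{Mesa}(310 − 5q_{Mesa} − 2q_{Kora}) − 53q_{Mesa}.
∂π/∂q_{Mesa} = 257 − 10q_{Mesa} − 2q_{Kora} = 0 ⇒ q_{Mesa} = 25.7 − 0.2q_{Kora}.
At q_{Kora} = 15: q_{Mesa} = 25.7 − 0.2·15 = 22.7.

22.7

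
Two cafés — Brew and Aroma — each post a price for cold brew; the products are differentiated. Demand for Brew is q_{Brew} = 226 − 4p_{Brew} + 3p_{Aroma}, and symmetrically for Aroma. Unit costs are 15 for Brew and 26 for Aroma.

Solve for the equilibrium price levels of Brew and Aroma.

59.6, 63.6

Brew's profit: π = (p_{Brew} − 15)(226 − 4p_{Brew} + 3p_{Aroma}).
∂π/∂p_{Brew} = 286 − 8p_{Brew} + 3p_{Aroma} = 0 ⇒ p_{Brew} = 35.75 + 0.375p_{Aroma}.
Similarly p_{Aroma} = 41.25 + 0.375p_{Brew}.
Solving the two reaction functions simultaneously: (1 − (0.375)(0.375))p_{Brew} = 35.75 + 0.375·41.25, so (55/64)p_{Brew} = 1639/32 and p_{Brew} = 59.6.
Then p_{Aroma} = 41.25 + 0.375·59.6 = 63.6.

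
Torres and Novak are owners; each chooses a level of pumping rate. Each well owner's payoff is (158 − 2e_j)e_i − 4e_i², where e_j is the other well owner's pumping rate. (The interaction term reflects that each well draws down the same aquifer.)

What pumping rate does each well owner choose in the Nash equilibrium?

15.8

Torres's payoff is (158 − 2e_N)e_T − 4e_T².
∂π/∂e_T = 158 − 2e_N − 8e_T = 0, so e_T = 19.75 − 0.25e_N.
By symmetry e_N = e_T; substituting into the reaction function, 1.25e_T = 19.75 and e_T = 15.8.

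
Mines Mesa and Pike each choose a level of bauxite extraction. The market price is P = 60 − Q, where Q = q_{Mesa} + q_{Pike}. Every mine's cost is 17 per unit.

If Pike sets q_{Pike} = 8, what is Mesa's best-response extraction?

Mine Mesa's profit: π = q_{Mesa}(60 − (q_{Mesa} + q_{Pike})) − 17q_{Mesa}.
∂π/∂q_{Mesa} = 43 − 2q_{Mesa} − q_{Pike} = 0, so q_{Mesa} = 21.5 − 0.5q_{Pike}.
At q_{Pike} = 8: q_{Mesa} = 21.5 − 0.5·8 = 17.5.

17.5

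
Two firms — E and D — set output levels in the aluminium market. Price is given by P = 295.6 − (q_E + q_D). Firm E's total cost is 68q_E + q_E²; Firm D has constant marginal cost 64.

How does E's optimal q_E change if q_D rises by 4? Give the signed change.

Firm E's profit: π = q_E(295.6 − (q_E + q_D)) − 68q_E − q_E².
∂π/∂q_E = 227.6 − 4q_E − q_D = 0, so q_E = 56.9 − 0.25q_D.
The reaction-function slope is −0.25, so a 4-unit rise in q_D moves q_E by −0.25 × 4 = −1. E's best response falls — the actions are strategic substitutes.

-1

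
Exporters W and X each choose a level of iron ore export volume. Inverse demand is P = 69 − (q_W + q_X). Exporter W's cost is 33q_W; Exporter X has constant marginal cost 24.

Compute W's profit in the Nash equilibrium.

Exporter W's profit: π = q_W(69 − (q_W + q_X)) − 33q_W.
∂π/∂q_W = 36 − 2q_W − q_X = 0, so q_W = 18 − 0.5q_X.
By the same steps for X: q_X = 22.5 − 0.5q_W.
Plugging q_X into W's best response: q_W = 18 − 0.5(22.5 − 0.5q_W) ⇒ 0.75q_W = 6.75, so q_W = 9.
Then q_X = 22.5 − 0.5·9 = 18.
Price P = 69 − 27 = 42.
W's profit: (42 − 33)·9 = 81.

81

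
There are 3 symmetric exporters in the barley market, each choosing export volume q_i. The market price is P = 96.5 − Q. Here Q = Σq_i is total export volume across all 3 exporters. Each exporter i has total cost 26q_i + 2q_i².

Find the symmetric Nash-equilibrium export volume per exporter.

A representative exporter's profit is π_i = q_i(96.5 − Q) − 26q_i − 2q_i², with Q = q_i + Σ_{j≠i} q_j.
First-order condition: 70.5 − 6q_i − Σ_{j≠i} q_j = 0.
Imposing symmetry (q_j = q for all j) turns Σ_{j≠i} q_j into 2q, so 70.5 = 8q and q = 8.8125.

8.8125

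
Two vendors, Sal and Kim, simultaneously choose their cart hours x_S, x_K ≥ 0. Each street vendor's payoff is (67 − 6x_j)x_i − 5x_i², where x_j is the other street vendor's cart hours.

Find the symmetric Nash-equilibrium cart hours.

4.1875

Sal's payoff is (67 − 6x_K)x_S − 5x_S².
∂π/∂x_S = 67 − 6x_K − 10x_S = 0, so x_S = 6.7 − 0.6x_K.
The game is symmetric, so in equilibrium x_K = x_S: the reaction function gives 1.6x_S = 6.7, hence x_S = 4.1875.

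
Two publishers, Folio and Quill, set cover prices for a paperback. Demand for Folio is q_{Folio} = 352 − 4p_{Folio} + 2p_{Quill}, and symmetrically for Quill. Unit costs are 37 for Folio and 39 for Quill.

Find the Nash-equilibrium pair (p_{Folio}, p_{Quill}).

83.6, 84.4

Folio's profit: π = (p_{Folio} − 37)(352 − 4p_{Folio} + 2p_{Quill}).
∂π/∂p_{Folio} = 500 − 8p_{Folio} + 2p_{Quill} = 0 ⇒ p_{Folio} = 62.5 + 0.25p_{Quill}.
Similarly p_{Quill} = 63.5 + 0.25p_{Folio}.
Plugging p_{Quill} into Folio's best response: p_{Folio} = 62.5 + 0.25(63.5 + 0.25p_{Folio}) ⇒ 0.9375p_{Folio} = 78.375, so p_{Folio} = 83.6.
Then p_{Quill} = 63.5 + 0.25·83.6 = 84.4.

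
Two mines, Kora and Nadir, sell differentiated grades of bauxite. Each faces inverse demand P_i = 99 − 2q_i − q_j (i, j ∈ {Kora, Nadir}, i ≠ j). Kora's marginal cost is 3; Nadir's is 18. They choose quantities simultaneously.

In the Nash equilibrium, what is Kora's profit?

816.08

Mine Kora's profit: π = q_{Kora}(99 − 2q_{Kora} − q_{Nadir}) − 3q_{Kora}.
∂π/∂q_{Kora} = 96 − 4q_{Kora} − q_{Nadir} = 0 ⇒ q_{Kora} = 24 − 0.25q_{Nadir}.
Similarly q_{Nadir} = 20.25 − 0.25q_{Kora}.
Substituting the second reaction function into the first: q_{Kora} = 24 − 0.25(20.25 − 0.25q_{Kora}), which gives 0.9375q_{Kora} = 18.9375 ⇒ q_{Kora} = 20.2.
Then q_{Nadir} = 20.25 − 0.25·20.2 = 15.2.
P_{Kora} = 99 − 2·20.2 − 15.2 = 43.4.
Profit = (43.4 − 3)·20.2 = 816.08.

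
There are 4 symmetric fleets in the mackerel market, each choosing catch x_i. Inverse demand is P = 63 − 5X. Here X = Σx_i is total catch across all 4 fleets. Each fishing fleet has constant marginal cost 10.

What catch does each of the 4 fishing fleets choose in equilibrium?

2.12

A representative fishing fleet's profit is π_i = x_i(63 − 5X) − 10x_i, with X = x_i + Σ_{j≠i} x_j.
First-order condition: 53 − 10x_i − 5Σ_{j≠i} x_j = 0.
With identical fishing fleets, set every x_j = x: then 53 − 10x − 15x = 0, i.e. x = 53/25 = 2.12.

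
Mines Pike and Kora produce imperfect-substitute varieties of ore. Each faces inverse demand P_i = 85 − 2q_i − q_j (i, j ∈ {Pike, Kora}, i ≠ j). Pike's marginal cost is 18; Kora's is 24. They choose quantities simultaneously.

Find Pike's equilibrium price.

45.6

Mine Pike's profit: π = q_{Pike}(85 − 2q_{Pike} − q_{Kora}) − 18q_{Pike}.
∂π/∂q_{Pike} = 67 − 4q_{Pike} − q_{Kora} = 0 ⇒ q_{Pike} = 16.75 − 0.25q_{Kora}.
Similarly q_{Kora} = 15.25 − 0.25q_{Pike}.
Substituting the second reaction function into the first: q_{Pike} = 16.75 − 0.25(15.25 − 0.25q_{Pike}), which gives 0.9375q_{Pike} = 12.9375 ⇒ q_{Pike} = 13.8.
Then q_{Kora} = 15.25 − 0.25·13.8 = 11.8.
P_{Pike} = 85 − 2·13.8 − 11.8 = 45.6.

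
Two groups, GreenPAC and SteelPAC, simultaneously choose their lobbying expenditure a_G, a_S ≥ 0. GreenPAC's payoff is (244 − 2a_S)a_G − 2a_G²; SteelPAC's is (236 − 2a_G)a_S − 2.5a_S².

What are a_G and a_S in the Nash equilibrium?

46.75, 28.5

Expanding GreenPAC's payoff: 244a_G − 2a_Sa_G − 2a_G².
∂π/∂a_G = 244 − 2a_S − 4a_G = 0, so a_G = 61 − 0.5a_S.
Likewise for SteelPAC: a_S = 47.2 − 0.4a_G.
Plugging a_S into GreenPAC's best response: a_G = 61 − 0.5(47.2 − 0.4a_G) ⇒ 0.8a_G = 37.4, so a_G = 46.75.
Then a_S = 47.2 − 0.4·46.75 = 28.5.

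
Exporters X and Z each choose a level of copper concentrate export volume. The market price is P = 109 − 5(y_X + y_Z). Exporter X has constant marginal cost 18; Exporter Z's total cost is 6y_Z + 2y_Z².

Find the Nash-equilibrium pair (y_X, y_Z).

6.6, 5

Exporter X's profit: π = y_X(109 − 5(y_X + y_Z)) − 18y_X.
∂π/∂y_X = 91 − 10y_X − 5y_Z = 0, so y_X = 9.1 − 0.5y_Z.
For Z: ∂π/∂y_Z = 103 − 14y_Z − 5y_X = 0 ⇒ y_Z = 103/14 − (5/14)y_X.
Plugging y_Z into X's best response: y_X = 9.1 − 0.5(103/14 − (5/14)y_X) ⇒ (23/28)y_X = 759/140, so y_X = 6.6.
Then y_Z = 103/14 − (5/14)·6.6 = 5.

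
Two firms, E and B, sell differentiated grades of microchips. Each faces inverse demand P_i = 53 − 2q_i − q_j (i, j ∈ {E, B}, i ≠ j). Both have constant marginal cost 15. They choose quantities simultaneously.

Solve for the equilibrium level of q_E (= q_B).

7.6

Firm E's profit: π = q_E(53 − 2q_E − q_B) − 15q_E.
∂π/∂q_E = 38 − 4q_E − q_B = 0 ⇒ q_E = 9.5 − 0.25q_B.
The game is symmetric, so in equilibrium q_B = q_E: the reaction function gives 1.25q_E = 9.5, hence q_E = 7.6.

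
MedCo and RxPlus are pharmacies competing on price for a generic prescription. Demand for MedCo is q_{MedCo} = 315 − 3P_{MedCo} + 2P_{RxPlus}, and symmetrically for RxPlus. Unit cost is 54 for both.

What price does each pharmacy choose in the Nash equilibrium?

MedCo's profit: π = (P_{MedCo} − 54)(315 − 3P_{MedCo} + 2P_{RxPlus}).
∂π/∂P_{MedCo} = 477 − 6P_{MedCo} + 2P_{RxPlus} = 0 ⇒ P_{MedCo} = 79.5 + (1/3)P_{RxPlus}.
The game is symmetric, so in equilibrium P_{RxPlus} = P_{MedCo}: the reaction function gives (2/3)P_{MedCo} = 79.5, hence P_{MedCo} = 119.25.

119.25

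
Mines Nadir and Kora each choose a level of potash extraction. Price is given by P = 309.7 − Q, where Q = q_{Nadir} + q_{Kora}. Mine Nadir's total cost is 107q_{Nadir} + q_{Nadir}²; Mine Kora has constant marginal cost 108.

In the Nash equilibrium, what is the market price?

194.3

Mine Nadir's profit: π = q_{Nadir}(309.7 − (q_{Nadir} + q_{Kora})) − 107q_{Nadir} − q_{Nadir}².
∂π/∂q_{Nadir} = 202.7 − 4q_{Nadir} − q_{Kora} = 0, so q_{Nadir} = 50.675 − 0.25q_{Kora}.
For Kora: ∂π/∂q_{Kora} = 201.7 − 2q_{Kora} − q_{Nadir} = 0 ⇒ q_{Kora} = 100.85 − 0.5q_{Nadir}.
Solving the two reaction functions simultaneously: (1 − (−0.25)(−0.5))q_{Nadir} = 50.675 − 0.25·100.85, so 0.875q_{Nadir} = 25.4625 and q_{Nadir} = 29.1.
Then q_{Kora} = 100.85 − 0.5·29.1 = 86.3.
Equilibrium price: P = 309.7 − 115.4 = 194.3.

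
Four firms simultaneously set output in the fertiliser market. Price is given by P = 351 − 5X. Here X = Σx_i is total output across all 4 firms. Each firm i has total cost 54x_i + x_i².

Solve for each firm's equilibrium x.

11

A representative firm's profit is π_i = x_i(351 − 5X) − 54x_i − x_i², with X = x_i + Σ_{j≠i} x_j.
First-order condition: 297 − 12x_i − 5Σ_{j≠i} x_j = 0.
With identical firms, set every x_j = x: then 297 − 12x − 15x = 0, i.e. x = 297/27 = 11.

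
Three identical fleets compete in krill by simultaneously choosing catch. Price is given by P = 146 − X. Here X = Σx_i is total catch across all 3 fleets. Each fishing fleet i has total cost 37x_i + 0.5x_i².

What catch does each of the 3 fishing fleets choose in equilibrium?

A representative fishing fleet's profit is π_i = x_i(146 − X) − 37x_i − 0.5x_i², with X = x_i + Σ_{j≠i} x_j.
First-order condition: 109 − 3x_i − Σ_{j≠i} x_j = 0.
In a symmetric equilibrium every fishing fleet chooses the same x, so Σ_{j≠i} x_j = 2x. The condition becomes 109 − 5x = 0, giving x = 109/5 = 21.8.

21.8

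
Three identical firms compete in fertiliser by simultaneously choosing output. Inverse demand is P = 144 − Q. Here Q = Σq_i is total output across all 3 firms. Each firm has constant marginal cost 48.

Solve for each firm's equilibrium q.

24

A representative firm's profit is π_i = q_i(144 − Q) − 48q_i, with Q = q_i + Σ_{j≠i} q_j.
First-order condition: 96 − 2q_i − Σ_{j≠i} q_j = 0.
Imposing symmetry (q_j = q for all j) turns Σ_{j≠i} q_j into 2q, so 96 = 4q and q = 24.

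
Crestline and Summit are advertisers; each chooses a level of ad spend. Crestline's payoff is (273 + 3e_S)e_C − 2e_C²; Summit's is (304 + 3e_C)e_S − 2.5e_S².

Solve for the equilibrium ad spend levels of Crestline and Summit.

Expanding Crestline's payoff: 273e_C + 3e_Se_C − 2e_C².
∂π/∂e_C = 273 + 3e_S − 4e_C = 0, so e_C = 68.25 + 0.75e_S.
Likewise for Summit: e_S = 60.8 + 0.6e_C.
Plugging e_S into Crestline's best response: e_C = 68.25 + 0.75(60.8 + 0.6e_C) ⇒ 0.55e_C = 113.85, so e_C = 207.
Then e_S = 60.8 + 0.6·207 = 185.

207, 185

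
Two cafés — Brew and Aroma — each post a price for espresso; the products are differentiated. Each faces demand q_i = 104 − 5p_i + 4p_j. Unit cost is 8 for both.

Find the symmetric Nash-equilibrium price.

24

Brew's profit: π = (p_{Brew} − 8)(104 − 5p_{Brew} + 4p_{Aroma}).
∂π/∂p_{Brew} = 144 − 10p_{Brew} + 4p_{Aroma} = 0 ⇒ p_{Brew} = 14.4 + 0.4p_{Aroma}.
The game is symmetric, so in equilibrium p_{Aroma} = p_{Brew}: the reaction function gives 0.6p_{Brew} = 14.4, hence p_{Brew} = 24.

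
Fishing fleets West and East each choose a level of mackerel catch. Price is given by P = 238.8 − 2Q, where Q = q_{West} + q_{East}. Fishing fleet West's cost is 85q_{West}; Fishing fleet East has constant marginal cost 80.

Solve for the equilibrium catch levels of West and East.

24.8, 27.3

Fishing fleet West's profit: π = q_{West}(238.8 − 2(q_{West} + q_{East})) − 85q_{West}.
∂π/∂q_{West} = 153.8 − 4q_{West} − 2q_{East} = 0, so q_{West} = 38.45 − 0.5q_{East}.
By the same steps for East: q_{East} = 39.7 − 0.5q_{West}.
Substituting the second reaction function into the first: q_{West} = 38.45 − 0.5(39.7 − 0.5q_{West}), which gives 0.75q_{West} = 18.6 ⇒ q_{West} = 24.8.
Then q_{East} = 39.7 − 0.5·24.8 = 27.3.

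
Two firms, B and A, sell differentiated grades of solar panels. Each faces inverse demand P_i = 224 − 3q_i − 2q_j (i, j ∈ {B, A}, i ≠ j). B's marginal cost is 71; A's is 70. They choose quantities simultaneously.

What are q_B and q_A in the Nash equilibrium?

Firm B's profit: π = q_B(224 − 3q_B − 2q_A) − 71q_B.
∂π/∂q_B = 153 − 6q_B − 2q_A = 0 ⇒ q_B = 25.5 − (1/3)q_A.
Similarly q_A = 77/3 − (1/3)q_B.
Substituting the second reaction function into the first: q_B = 25.5 − (1/3)(77/3 − (1/3)q_B), which gives (8/9)q_B = 305/18 ⇒ q_B = 19.0625.
Then q_A = 77/3 − (1/3)·19.0625 = 19.3125.

19.0625, 19.3125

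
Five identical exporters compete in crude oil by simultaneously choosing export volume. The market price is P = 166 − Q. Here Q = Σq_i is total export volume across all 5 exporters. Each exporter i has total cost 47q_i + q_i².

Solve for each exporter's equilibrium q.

14.875

A representative exporter's profit is π_i = q_i(166 − Q) − 47q_i − q_i², with Q = q_i + Σ_{j≠i} q_j.
First-order condition: 119 − 4q_i − Σ_{j≠i} q_j = 0.
In a symmetric equilibrium every exporter chooses the same q, so Σ_{j≠i} q_j = 4q. The condition becomes 119 − 8q = 0, giving q = 119/8 = 14.875.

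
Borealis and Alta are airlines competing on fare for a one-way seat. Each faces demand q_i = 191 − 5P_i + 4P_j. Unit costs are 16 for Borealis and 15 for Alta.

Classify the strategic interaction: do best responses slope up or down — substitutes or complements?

Borealis's profit: π = (P_{Borealis} − 16)(191 − 5P_{Borealis} + 4P_{Alta}).
∂π/∂P_{Borealis} = 271 − 10P_{Borealis} + 4P_{Alta} = 0 ⇒ P_{Borealis} = 27.1 + 0.4P_{Alta}.
The best-response slope dP_{Borealis}/dP_{Alta} = 0.4 > 0: the reaction function is upward-sloping, so the choices are strategic complements.

strategic complements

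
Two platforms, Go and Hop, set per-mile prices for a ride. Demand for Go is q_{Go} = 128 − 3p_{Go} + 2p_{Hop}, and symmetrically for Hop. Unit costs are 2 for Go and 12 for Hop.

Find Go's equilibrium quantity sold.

100.125

Go's profit: π = (p_{Go} − 2)(128 − 3p_{Go} + 2p_{Hop}).
∂π/∂p_{Go} = 134 − 6p_{Go} + 2p_{Hop} = 0 ⇒ p_{Go} = 67/3 + (1/3)p_{Hop}.
Similarly p_{Hop} = 82/3 + (1/3)p_{Go}.
Solving the two reaction functions simultaneously: (1 − (1/3)(1/3))p_{Go} = 67/3 + (1/3)·(82/3), so (8/9)p_{Go} = 283/9 and p_{Go} = 35.375.
Then p_{Hop} = 82/3 + (1/3)·35.375 = 39.125.
q_{Go} = 128 − 3·35.375 + 2·39.125 = 100.125.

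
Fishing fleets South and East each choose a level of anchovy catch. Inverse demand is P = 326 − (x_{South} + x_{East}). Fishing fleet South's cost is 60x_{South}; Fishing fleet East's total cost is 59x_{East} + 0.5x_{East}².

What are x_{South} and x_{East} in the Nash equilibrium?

Fishing fleet South's profit: π = x_{South}(326 − (x_{South} + x_{East})) − 60x_{South}.
∂π/∂x_{South} = 266 − 2x_{South} − x_{East} = 0, so x_{South} = 133 − 0.5x_{East}.
For East: ∂π/∂x_{East} = 267 − 3x_{East} − x_{South} = 0 ⇒ x_{East} = 89 − (1/3)x_{South}.
Plugging x_{East} into South's best response: x_{South} = 133 − 0.5(89 − (1/3)x_{South}) ⇒ (5/6)x_{South} = 88.5, so x_{South} = 106.2.
Then x_{East} = 89 − (1/3)·106.2 = 53.6.

106.2, 53.6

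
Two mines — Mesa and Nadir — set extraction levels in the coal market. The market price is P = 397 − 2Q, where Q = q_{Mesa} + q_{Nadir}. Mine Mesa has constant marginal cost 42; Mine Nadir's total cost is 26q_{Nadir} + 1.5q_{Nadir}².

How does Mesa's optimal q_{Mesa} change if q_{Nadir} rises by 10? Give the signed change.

Mine Mesa's profit: π = q_{Mesa}(397 − 2(q_{Mesa} + q_{Nadir})) − 42q_{Mesa}.
∂π/∂q_{Mesa} = 355 − 4q_{Mesa} − 2q_{Nadir} = 0, so q_{Mesa} = 88.75 − 0.5q_{Nadir}.
The reaction-function slope is −0.5, so a 10-unit rise in q_{Nadir} moves q_{Mesa} by −0.5 × 10 = −5. Mesa's best response falls — the actions are strategic substitutes.

-5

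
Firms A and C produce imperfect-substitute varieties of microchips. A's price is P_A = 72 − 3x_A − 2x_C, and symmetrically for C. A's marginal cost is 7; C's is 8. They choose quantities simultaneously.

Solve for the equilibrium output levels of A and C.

Firm A's profit: π = x_A(72 − 3x_A − 2x_C) − 7x_A.
∂π/∂x_A = 65 − 6x_A − 2x_C = 0 ⇒ x_A = 65/6 − (1/3)x_C.
Similarly x_C = 32/3 − (1/3)x_A.
Substituting the second reaction function into the first: x_A = 65/6 − (1/3)(32/3 − (1/3)x_A), which gives (8/9)x_A = 131/18 ⇒ x_A = 8.1875.
Then x_C = 32/3 − (1/3)·8.1875 = 7.9375.

8.1875, 7.9375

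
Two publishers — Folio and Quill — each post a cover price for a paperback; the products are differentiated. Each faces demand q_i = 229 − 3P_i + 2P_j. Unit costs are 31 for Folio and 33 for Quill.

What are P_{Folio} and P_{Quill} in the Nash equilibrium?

80.875, 81.625

Folio's profit: π = (P_{Folio} − 31)(229 − 3P_{Folio} + 2P_{Quill}).
∂π/∂P_{Folio} = 322 − 6P_{Folio} + 2P_{Quill} = 0 ⇒ P_{Folio} = 161/3 + (1/3)P_{Quill}.
Similarly P_{Quill} = 164/3 + (1/3)P_{Folio}.
Plugging P_{Quill} into Folio's best response: P_{Folio} = 161/3 + (1/3)(164/3 + (1/3)P_{Folio}) ⇒ (8/9)P_{Folio} = 647/9, so P_{Folio} = 80.875.
Then P_{Quill} = 164/3 + (1/3)·80.875 = 81.625.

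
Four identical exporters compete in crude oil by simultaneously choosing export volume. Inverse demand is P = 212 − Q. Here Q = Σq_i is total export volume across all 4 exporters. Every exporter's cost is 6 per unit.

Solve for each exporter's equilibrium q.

A representative exporter's profit is π_i = q_i(212 − Q) − 6q_i, with Q = q_i + Σ_{j≠i} q_j.
First-order condition: 206 − 2q_i − Σ_{j≠i} q_j = 0.
With identical exporters, set every q_j = q: then 206 − 2q − 3q = 0, i.e. q = 206/5 = 41.2.

41.2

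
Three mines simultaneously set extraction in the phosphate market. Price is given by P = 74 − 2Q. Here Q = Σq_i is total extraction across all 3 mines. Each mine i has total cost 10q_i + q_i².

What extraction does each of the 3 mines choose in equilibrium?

6.4

A representative mine's profit is π_i = q_i(74 − 2Q) − 10q_i − q_i², with Q = q_i + Σ_{j≠i} q_j.
First-order condition: 64 − 6q_i − 2Σ_{j≠i} q_j = 0.
In a symmetric equilibrium every mine chooses the same q, so Σ_{j≠i} q_j = 2q. The condition becomes 64 − 10q = 0, giving q = 64/10 = 6.4.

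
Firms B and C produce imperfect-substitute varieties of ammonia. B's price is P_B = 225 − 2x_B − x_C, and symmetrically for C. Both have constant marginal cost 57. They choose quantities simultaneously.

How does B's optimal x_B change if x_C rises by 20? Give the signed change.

-5

Firm B's profit: π = x_B(225 − 2x_B − x_C) − 57x_B.
∂π/∂x_B = 168 − 4x_B − x_C = 0 ⇒ x_B = 42 − 0.25x_C.
The reaction-function slope is −0.25, so a 20-unit rise in x_C moves x_B by −0.25 × 20 = −5. B's best response falls — the actions are strategic substitutes.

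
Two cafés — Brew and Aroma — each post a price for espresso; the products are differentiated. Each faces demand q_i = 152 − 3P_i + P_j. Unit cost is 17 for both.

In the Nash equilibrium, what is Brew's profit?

Brew's profit: π = (P_{Brew} − 17)(152 − 3P_{Brew} + P_{Aroma}).
∂π/∂P_{Brew} = 203 − 6P_{Brew} + P_{Aroma} = 0 ⇒ P_{Brew} = 203/6 + (1/6)P_{Aroma}.
Setting P_{Brew} = P_{Aroma} in the reaction function: P_{Brew} = 203/6 + (1/6)P_{Brew}, so P_{Brew} = (203/6) / (5/6) = 40.6.
q_{Brew} = 152 − 3·40.6 + 40.6 = 70.8.
Profit = (40.6 − 17)·70.8 = 1670.88.

1670.88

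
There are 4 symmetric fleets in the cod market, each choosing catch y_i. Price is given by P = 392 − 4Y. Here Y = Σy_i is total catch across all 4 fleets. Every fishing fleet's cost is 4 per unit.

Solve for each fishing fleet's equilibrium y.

19.4

A representative fishing fleet's profit is π_i = y_i(392 − 4Y) − 4y_i, with Y = y_i + Σ_{j≠i} y_j.
First-order condition: 388 − 8y_i − 4Σ_{j≠i} y_j = 0.
In a symmetric equilibrium every fishing fleet chooses the same y, so Σ_{j≠i} y_j = 3y. The condition becomes 388 − 20y = 0, giving y = 388/20 = 19.4.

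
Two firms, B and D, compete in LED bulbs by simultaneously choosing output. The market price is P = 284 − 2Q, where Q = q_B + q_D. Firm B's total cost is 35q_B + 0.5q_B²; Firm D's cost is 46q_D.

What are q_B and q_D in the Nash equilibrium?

32.5, 43.25

Firm B's profit: π = q_B(284 − 2(q_B + q_D)) − 35q_B − 0.5q_B².
∂π/∂q_B = 249 − 5q_B − 2q_D = 0, so q_B = 49.8 − 0.4q_D.
For D: ∂π/∂q_D = 238 − 4q_D − 2q_B = 0 ⇒ q_D = 59.5 − 0.5q_B.
Solving the two reaction functions simultaneously: (1 − (−0.4)(−0.5))q_B = 49.8 − 0.4·59.5, so 0.8q_B = 26 and q_B = 32.5.
Then q_D = 59.5 − 0.5·32.5 = 43.25.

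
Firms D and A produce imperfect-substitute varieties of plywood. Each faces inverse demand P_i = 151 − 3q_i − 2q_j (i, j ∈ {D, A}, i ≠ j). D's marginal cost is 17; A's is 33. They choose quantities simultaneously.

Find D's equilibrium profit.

945.1875

Firm D's profit: π = q_D(151 − 3q_D − 2q_A) − 17q_D.
∂π/∂q_D = 134 − 6q_D − 2q_A = 0 ⇒ q_D = 67/3 − (1/3)q_A.
Similarly q_A = 59/3 − (1/3)q_D.
Plugging q_A into D's best response: q_D = 67/3 − (1/3)(59/3 − (1/3)q_D) ⇒ (8/9)q_D = 142/9, so q_D = 17.75.
Then q_A = 59/3 − (1/3)·17.75 = 13.75.
P_D = 151 − 3·17.75 − 2·13.75 = 70.25.
Profit = (70.25 − 17)·17.75 = 945.1875.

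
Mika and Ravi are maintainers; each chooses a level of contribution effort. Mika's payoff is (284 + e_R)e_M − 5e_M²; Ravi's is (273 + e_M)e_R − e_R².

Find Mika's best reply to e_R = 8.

29.2

Expanding Mika's payoff: 284e_M + e_Re_M − 5e_M².
∂π/∂e_M = 284 + e_R − 10e_M = 0, so e_M = 28.4 + 0.1e_R.
At e_R = 8: e_M = 28.4 + 0.1·8 = 29.2.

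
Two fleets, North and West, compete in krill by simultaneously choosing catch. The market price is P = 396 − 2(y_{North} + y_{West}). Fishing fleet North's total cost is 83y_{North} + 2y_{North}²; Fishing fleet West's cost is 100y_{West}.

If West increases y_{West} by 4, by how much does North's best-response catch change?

-1

Fishing fleet North's profit: π = y_{North}(396 − 2(y_{North} + y_{West})) − 83y_{North} − 2y_{North}².
∂π/∂y_{North} = 313 − 8y_{North} − 2y_{West} = 0, so y_{North} = 39.125 − 0.25y_{West}.
The reaction-function slope is −0.25, so a 4-unit rise in y_{West} moves y_{North} by −0.25 × 4 = −1. North's best response falls — the actions are strategic substitutes.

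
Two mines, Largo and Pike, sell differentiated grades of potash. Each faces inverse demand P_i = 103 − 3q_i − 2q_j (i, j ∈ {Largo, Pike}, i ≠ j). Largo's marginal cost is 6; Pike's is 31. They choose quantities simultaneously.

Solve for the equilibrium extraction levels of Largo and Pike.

Mine Largo's profit: π = q_{Largo}(103 − 3q_{Largo} − 2q_{Pike}) − 6q_{Largo}.
∂π/∂q_{Largo} = 97 − 6q_{Largo} − 2q_{Pike} = 0 ⇒ q_{Largo} = 97/6 − (1/3)q_{Pike}.
Similarly q_{Pike} = 12 − (1/3)q_{Largo}.
Plugging q_{Pike} into Largo's best response: q_{Largo} = 97/6 − (1/3)(12 − (1/3)q_{Largo}) ⇒ (8/9)q_{Largo} = 73/6, so q_{Largo} = 13.6875.
Then q_{Pike} = 12 − (1/3)·13.6875 = 7.4375.

13.6875, 7.4375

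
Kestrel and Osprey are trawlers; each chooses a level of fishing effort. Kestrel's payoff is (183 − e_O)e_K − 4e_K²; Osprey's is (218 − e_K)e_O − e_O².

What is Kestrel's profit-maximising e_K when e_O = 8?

21.875

Expanding Kestrel's payoff: 183e_K − e_Oe_K − 4e_K².
∂π/∂e_K = 183 − e_O − 8e_K = 0, so e_K = 22.875 − 0.125e_O.
At e_O = 8: e_K = 22.875 − 0.125·8 = 21.875.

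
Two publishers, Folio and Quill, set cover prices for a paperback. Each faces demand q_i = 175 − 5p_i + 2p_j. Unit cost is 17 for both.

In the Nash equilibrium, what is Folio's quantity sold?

Folio's profit: π = (p_{Folio} − 17)(175 − 5p_{Folio} + 2p_{Quill}).
∂π/∂p_{Folio} = 260 − 10p_{Folio} + 2p_{Quill} = 0 ⇒ p_{Folio} = 26 + 0.2p_{Quill}.
The game is symmetric, so in equilibrium p_{Quill} = p_{Folio}: the reaction function gives 0.8p_{Folio} = 26, hence p_{Folio} = 32.5.
q_{Folio} = 175 − 5·32.5 + 2·32.5 = 77.5.

77.5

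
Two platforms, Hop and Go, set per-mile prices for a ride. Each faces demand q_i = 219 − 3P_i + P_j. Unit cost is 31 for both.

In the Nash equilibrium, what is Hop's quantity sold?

94.2

Hop's profit: π = (P_{Hop} − 31)(219 − 3P_{Hop} + P_{Go}).
∂π/∂P_{Hop} = 312 − 6P_{Hop} + P_{Go} = 0 ⇒ P_{Hop} = 52 + (1/6)P_{Go}.
The game is symmetric, so in equilibrium P_{Go} = P_{Hop}: the reaction function gives (5/6)P_{Hop} = 52, hence P_{Hop} = 62.4.
q_{Hop} = 219 − 3·62.4 + 62.4 = 94.2.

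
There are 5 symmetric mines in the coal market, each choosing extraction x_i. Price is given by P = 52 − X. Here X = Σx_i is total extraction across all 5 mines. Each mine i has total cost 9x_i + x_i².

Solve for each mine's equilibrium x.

5.375

A representative mine's profit is π_i = x_i(52 − X) − 9x_i − x_i², with X = x_i + Σ_{j≠i} x_j.
First-order condition: 43 − 4x_i − Σ_{j≠i} x_j = 0.
Imposing symmetry (x_j = x for all j) turns Σ_{j≠i} x_j into 4x, so 43 = 8x and x = 5.375.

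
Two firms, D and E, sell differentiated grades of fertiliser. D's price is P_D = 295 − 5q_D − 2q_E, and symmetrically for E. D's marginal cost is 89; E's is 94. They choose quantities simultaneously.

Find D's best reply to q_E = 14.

17.8

Firm D's profit: π = q_D(295 − 5q_D − 2q_E) − 89q_D.
∂π/∂q_D = 206 − 10q_D − 2q_E = 0 ⇒ q_D = 20.6 − 0.2q_E.
At q_E = 14: q_D = 20.6 − 0.2·14 = 17.8.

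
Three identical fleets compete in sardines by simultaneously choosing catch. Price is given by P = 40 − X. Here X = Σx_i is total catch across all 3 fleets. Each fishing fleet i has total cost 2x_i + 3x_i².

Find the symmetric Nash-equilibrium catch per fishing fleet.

3.8

A representative fishing fleet's profit is π_i = x_i(40 − X) − 2x_i − 3x_i², with X = x_i + Σ_{j≠i} x_j.
First-order condition: 38 − 8x_i − Σ_{j≠i} x_j = 0.
In a symmetric equilibrium every fishing fleet chooses the same x, so Σ_{j≠i} x_j = 2x. The condition becomes 38 − 10x = 0, giving x = 38/10 = 3.8.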